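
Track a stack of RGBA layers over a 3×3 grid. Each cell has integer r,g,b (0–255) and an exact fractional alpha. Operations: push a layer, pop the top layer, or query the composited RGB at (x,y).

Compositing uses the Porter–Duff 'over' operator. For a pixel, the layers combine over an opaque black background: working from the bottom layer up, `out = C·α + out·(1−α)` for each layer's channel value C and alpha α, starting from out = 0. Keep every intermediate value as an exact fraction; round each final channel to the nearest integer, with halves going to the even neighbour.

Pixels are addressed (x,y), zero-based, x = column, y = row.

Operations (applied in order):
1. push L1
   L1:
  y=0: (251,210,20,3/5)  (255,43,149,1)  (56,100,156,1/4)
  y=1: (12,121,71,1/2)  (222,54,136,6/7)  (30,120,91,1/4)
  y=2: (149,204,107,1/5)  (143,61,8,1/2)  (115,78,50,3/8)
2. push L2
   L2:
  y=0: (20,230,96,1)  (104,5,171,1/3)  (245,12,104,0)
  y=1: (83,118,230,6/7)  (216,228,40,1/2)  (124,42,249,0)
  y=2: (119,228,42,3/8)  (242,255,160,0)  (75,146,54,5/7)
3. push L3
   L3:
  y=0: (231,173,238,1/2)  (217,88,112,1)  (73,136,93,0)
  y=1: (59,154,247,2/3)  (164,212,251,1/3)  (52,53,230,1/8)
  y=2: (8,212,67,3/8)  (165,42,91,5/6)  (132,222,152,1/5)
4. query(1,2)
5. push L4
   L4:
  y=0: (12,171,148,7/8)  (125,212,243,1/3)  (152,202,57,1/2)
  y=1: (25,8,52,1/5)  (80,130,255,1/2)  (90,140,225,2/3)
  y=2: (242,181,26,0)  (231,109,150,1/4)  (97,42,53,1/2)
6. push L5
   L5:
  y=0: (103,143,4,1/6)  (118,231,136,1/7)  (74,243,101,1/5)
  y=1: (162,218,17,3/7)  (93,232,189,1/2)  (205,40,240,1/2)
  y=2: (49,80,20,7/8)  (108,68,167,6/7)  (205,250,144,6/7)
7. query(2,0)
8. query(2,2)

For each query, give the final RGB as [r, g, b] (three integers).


(1,2) stack=L1,L2,L3; from [0,0,0]:
L1 α=1/2: [143/2, 61/2, 4]
L2 α=0: [143/2, 61/2, 4]
L3 α=5/6: [1793/12, 481/12, 153/2]
= [149, 40, 76]

(2,0) stack=L1,L2,L3,L4,L5; from [0,0,0]:
L1 α=1/4: [14, 25, 39]
L2 α=0: [14, 25, 39]
L3 α=0: [14, 25, 39]
L4 α=1/2: [83, 227/2, 48]
L5 α=1/5: [406/5, 697/5, 293/5]
= [81, 139, 59]

at x=2,y=2 over L1,L2,L3,L4,L5:
after L1 α=3/8: [345/8, 117/4, 75/4]
after L2 α=5/7: [1845/28, 1577/14, 615/14]
after L3 α=1/5: [2769/35, 4708/35, 2294/35]
after L4 α=1/2: [3082/35, 3089/35, 4149/70]
after L5 α=6/7: [46132/245, 55589/245, 64629/490]
= [188, 227, 132]


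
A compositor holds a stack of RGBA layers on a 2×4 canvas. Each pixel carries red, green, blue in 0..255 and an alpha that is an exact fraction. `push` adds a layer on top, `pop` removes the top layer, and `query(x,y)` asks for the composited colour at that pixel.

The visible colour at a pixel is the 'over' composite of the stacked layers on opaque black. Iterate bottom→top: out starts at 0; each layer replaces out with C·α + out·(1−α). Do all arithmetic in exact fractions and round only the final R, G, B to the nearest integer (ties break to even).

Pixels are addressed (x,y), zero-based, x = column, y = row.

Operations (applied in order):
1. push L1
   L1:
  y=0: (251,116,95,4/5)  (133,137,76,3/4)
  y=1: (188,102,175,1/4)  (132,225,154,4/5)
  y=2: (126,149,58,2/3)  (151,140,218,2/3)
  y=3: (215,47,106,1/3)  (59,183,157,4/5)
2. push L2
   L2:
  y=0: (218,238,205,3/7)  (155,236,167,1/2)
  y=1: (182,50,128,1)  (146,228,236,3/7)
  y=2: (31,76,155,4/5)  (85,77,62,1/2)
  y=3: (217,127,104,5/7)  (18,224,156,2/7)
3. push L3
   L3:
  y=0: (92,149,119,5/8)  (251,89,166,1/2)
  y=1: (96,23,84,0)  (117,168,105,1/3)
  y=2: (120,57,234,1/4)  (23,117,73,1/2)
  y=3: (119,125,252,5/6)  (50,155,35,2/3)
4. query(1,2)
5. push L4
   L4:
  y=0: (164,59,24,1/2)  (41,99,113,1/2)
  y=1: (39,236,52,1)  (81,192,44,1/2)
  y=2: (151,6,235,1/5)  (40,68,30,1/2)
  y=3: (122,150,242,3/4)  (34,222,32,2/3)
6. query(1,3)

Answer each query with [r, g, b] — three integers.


at x=1,y=2 over L1,L2,L3:
after L1 α=2/3: [302/3, 280/3, 436/3]
after L2 α=1/2: [557/6, 511/6, 311/3]
after L3 α=1/2: [695/12, 1213/12, 265/3]
= [58, 101, 88]

(1,3) stack=L1,L2,L3,L4; from [0,0,0]:
+L1 (α=4/5) → [236/5, 732/5, 628/5]
+L2 (α=2/7) → [272/7, 1180/7, 940/7]
+L3 (α=2/3) → [324/7, 3350/21, 1430/21]
+L4 (α=2/3) → [800/21, 12674/63, 2774/63]
= [38, 201, 44]


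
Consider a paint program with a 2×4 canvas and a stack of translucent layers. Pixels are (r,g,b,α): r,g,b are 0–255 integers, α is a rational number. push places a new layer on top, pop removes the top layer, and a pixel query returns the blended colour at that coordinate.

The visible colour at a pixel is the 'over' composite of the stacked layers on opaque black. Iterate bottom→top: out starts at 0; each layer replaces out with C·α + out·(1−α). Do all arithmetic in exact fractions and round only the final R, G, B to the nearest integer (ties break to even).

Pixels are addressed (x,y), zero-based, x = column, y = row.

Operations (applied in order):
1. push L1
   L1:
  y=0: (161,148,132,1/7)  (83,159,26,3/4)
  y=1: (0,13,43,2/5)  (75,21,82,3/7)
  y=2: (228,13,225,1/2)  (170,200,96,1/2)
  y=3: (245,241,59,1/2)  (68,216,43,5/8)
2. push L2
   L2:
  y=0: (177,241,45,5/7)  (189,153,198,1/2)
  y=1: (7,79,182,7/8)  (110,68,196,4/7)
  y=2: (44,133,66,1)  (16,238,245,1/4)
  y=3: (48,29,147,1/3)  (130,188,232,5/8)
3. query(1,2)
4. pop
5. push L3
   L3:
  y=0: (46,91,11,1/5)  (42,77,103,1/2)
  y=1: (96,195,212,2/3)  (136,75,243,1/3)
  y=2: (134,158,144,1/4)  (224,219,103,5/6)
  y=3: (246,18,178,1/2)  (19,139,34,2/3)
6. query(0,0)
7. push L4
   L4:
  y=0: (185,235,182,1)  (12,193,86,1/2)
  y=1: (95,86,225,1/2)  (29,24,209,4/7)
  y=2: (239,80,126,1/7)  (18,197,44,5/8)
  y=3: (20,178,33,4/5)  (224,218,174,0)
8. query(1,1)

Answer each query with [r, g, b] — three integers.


at x=1,y=2 over L1,L2:
after L1 α=1/2: [85, 100, 48]
after L2 α=1/4: [271/4, 269/2, 389/4]
→ [68, 134, 97]

query (0,0) [L1,L3] — begin 0,0,0
L1 α=1/7: [23, 148/7, 132/7]
L3 α=1/5: [138/5, 1229/35, 121/7]
→ [28, 35, 17]

(1,1) stack=L1,L3,L4; from [0,0,0]:
after L1 α=3/7: [225/7, 9, 246/7]
after L3 α=1/3: [1402/21, 31, 731/7]
after L4 α=4/7: [2214/49, 27, 8045/49]
rounded: [45, 27, 164]


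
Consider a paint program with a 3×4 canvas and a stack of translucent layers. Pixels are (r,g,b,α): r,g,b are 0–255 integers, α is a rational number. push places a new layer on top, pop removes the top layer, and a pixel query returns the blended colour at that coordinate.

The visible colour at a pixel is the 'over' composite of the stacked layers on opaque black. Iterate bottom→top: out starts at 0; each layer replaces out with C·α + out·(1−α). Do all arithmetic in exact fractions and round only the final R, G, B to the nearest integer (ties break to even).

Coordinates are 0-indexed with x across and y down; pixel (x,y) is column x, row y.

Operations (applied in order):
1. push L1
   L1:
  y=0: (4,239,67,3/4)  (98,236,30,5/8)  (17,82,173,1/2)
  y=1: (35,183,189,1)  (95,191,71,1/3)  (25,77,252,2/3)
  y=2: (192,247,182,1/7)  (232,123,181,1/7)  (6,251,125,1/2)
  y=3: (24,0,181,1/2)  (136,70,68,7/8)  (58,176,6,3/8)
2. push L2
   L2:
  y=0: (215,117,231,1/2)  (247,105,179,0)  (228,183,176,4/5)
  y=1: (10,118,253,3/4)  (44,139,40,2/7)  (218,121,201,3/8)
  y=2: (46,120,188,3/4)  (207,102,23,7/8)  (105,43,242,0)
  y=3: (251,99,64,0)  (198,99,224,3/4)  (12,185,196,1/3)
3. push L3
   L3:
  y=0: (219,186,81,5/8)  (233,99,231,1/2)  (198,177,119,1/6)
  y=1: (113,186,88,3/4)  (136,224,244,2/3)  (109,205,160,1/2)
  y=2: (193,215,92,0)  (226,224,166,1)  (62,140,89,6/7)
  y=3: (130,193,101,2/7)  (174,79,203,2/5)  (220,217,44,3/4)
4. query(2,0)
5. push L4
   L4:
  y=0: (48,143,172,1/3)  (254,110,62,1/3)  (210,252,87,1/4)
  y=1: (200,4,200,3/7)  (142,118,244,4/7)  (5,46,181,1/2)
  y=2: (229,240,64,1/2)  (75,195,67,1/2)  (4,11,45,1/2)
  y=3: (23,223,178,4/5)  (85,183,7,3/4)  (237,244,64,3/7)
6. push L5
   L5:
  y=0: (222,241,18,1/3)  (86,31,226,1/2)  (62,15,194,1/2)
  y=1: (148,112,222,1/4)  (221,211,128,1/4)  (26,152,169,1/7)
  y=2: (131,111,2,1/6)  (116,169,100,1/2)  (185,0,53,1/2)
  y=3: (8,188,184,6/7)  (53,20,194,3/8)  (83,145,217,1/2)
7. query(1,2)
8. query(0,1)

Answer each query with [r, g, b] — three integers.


query (2,0) [L1,L2,L3] — begin 0,0,0
after L1 α=1/2: [17/2, 41, 173/2]
after L2 α=4/5: [1841/10, 773/5, 1581/10]
after L3 α=1/6: [2237/12, 475/3, 1819/12]
→ [186, 158, 152]

(1,2) stack=L1,L2,L3,L4,L5; from [0,0,0]:
after L1 α=1/7: [232/7, 123/7, 181/7]
after L2 α=7/8: [10375/56, 5121/56, 327/14]
after L3 α=1: [226, 224, 166]
after L4 α=1/2: [301/2, 419/2, 233/2]
after L5 α=1/2: [533/4, 757/4, 433/4]
rounded: [133, 189, 108]

(0,1) stack=L1,L2,L3,L4,L5; from [0,0,0]:
+L1 (α=1) → [35, 183, 189]
+L2 (α=3/4) → [65/4, 537/4, 237]
+L3 (α=3/4) → [1421/16, 2769/16, 501/4]
+L4 (α=3/7) → [3821/28, 2817/28, 1101/7]
+L5 (α=1/4) → [15607/112, 11587/112, 4857/28]
rounded: [139, 103, 173]


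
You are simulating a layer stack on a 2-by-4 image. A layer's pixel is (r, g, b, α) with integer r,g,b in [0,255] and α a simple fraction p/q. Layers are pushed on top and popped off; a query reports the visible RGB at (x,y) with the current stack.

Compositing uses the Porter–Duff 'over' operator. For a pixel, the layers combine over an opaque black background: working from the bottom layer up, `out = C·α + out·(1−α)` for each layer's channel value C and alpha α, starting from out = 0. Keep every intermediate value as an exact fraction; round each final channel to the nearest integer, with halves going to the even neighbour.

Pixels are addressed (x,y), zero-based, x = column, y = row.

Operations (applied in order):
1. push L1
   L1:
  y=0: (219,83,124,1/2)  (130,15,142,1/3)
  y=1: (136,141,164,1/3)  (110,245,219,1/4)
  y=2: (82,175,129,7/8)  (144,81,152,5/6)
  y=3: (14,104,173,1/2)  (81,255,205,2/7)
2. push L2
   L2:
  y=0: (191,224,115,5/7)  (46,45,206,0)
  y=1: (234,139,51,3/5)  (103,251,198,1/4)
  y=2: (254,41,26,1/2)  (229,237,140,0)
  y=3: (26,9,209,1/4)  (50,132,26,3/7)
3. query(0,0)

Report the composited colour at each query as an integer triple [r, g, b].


query (0,0) [L1,L2] — begin 0,0,0
L1 α=1/2: [219/2, 83/2, 62]
L2 α=5/7: [1174/7, 1203/7, 699/7]
= [168, 172, 100]


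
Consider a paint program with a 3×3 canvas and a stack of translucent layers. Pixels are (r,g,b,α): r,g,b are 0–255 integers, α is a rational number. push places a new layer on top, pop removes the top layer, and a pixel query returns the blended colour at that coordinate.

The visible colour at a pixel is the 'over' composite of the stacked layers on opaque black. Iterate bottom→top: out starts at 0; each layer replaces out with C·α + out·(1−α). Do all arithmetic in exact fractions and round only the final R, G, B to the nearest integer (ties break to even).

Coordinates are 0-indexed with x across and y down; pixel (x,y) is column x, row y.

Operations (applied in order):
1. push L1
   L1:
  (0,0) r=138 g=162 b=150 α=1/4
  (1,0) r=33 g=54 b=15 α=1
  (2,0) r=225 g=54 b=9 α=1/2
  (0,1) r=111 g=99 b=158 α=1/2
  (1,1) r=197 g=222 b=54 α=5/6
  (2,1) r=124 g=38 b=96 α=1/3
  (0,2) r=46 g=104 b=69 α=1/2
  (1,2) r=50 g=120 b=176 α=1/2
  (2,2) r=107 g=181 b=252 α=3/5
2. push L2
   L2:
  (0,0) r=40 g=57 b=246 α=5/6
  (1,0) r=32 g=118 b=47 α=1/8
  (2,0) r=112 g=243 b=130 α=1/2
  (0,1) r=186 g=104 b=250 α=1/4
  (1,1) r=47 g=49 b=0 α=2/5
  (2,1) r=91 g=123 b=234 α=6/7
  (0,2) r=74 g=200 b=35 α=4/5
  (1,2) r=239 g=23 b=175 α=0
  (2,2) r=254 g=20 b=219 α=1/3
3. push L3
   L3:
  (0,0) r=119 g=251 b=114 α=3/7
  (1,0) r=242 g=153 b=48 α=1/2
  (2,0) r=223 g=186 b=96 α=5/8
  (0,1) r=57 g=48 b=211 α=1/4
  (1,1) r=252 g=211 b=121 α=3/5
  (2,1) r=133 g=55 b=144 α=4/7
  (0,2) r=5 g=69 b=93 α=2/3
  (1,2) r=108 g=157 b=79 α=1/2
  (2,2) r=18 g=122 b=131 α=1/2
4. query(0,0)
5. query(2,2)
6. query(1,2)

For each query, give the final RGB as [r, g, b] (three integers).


at x=0,y=0 over L1,L2,L3:
+L1 (α=1/4) → [69/2, 81/2, 75/2]
+L2 (α=5/6) → [469/12, 217/4, 845/4]
+L3 (α=3/7) → [220/3, 970/7, 1187/7]
rounded: [73, 139, 170]

at x=2,y=2 over L1,L2,L3:
L1 α=3/5: [321/5, 543/5, 756/5]
L2 α=1/3: [1912/15, 1186/15, 869/5]
L3 α=1/2: [1091/15, 1508/15, 762/5]
rounded: [73, 101, 152]

(1,2) stack=L1,L2,L3; from [0,0,0]:
+L1 (α=1/2) → [25, 60, 88]
+L2 (α=0) → [25, 60, 88]
+L3 (α=1/2) → [133/2, 217/2, 167/2]
→ [66, 108, 84]


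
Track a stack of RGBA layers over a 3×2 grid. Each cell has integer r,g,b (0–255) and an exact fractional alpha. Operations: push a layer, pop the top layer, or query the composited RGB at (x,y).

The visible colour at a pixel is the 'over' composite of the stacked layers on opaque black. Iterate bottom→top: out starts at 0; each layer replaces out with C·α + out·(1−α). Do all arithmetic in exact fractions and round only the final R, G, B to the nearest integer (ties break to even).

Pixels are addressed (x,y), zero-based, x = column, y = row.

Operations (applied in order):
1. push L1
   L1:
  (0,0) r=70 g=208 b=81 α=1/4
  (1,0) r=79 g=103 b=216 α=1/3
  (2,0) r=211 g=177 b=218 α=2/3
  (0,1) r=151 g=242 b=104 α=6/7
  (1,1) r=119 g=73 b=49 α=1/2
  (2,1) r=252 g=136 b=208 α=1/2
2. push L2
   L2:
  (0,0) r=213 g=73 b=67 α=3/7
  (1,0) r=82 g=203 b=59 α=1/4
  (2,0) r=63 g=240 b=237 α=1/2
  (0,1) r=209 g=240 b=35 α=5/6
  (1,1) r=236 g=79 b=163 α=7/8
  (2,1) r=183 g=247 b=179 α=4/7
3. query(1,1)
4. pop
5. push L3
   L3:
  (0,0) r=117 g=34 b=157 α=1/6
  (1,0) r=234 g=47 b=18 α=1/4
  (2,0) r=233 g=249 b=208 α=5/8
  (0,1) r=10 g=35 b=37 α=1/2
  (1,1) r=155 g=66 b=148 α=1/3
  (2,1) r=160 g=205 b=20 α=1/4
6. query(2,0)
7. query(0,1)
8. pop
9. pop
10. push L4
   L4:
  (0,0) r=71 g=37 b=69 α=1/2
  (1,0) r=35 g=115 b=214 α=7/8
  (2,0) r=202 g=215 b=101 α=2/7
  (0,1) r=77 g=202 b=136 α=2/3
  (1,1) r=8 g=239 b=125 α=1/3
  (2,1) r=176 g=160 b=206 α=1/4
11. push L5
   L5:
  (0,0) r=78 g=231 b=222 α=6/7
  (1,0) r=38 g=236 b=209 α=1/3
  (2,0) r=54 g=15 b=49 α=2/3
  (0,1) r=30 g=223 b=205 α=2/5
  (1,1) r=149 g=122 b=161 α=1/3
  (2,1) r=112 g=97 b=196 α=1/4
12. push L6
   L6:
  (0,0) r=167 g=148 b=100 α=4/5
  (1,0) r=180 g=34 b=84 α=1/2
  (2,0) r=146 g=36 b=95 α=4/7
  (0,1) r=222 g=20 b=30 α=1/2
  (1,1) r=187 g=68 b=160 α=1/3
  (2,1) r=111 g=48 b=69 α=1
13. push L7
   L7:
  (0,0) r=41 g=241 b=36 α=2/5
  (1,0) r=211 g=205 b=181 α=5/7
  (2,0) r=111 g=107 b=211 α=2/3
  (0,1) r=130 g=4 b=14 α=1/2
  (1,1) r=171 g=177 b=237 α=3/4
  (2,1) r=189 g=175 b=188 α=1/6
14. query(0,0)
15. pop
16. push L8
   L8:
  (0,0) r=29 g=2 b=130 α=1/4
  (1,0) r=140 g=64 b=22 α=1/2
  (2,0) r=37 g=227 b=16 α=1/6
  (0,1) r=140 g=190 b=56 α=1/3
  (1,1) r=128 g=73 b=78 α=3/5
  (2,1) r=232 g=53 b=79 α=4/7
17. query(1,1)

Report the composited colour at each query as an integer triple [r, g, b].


query (1,1) [L1,L2] — begin 0,0,0
L1 α=1/2: [119/2, 73/2, 49/2]
L2 α=7/8: [3423/16, 1179/16, 2331/16]
= [214, 74, 146]

(2,0) stack=L1,L3; from [0,0,0]:
L1 α=2/3: [422/3, 118, 436/3]
L3 α=5/8: [1587/8, 1599/8, 369/2]
→ [198, 200, 184]

(0,1) stack=L1,L3; from [0,0,0]:
after L1 α=6/7: [906/7, 1452/7, 624/7]
after L3 α=1/2: [488/7, 1697/14, 883/14]
→ [70, 121, 63]

at x=0,y=0 over L4,L5,L6,L7:
after L4 α=1/2: [71/2, 37/2, 69/2]
after L5 α=6/7: [1007/14, 2809/14, 2733/14]
after L6 α=4/5: [10359/70, 11097/70, 8333/70]
after L7 α=2/5: [36817/350, 67031/350, 30039/350]
= [105, 192, 86]

(1,1) stack=L4,L5,L6,L8; from [0,0,0]:
+L4 (α=1/3) → [8/3, 239/3, 125/3]
+L5 (α=1/3) → [463/9, 844/9, 733/9]
+L6 (α=1/3) → [2609/27, 2300/27, 2906/27]
+L8 (α=3/5) → [15586/135, 10513/135, 2426/27]
→ [115, 78, 90]


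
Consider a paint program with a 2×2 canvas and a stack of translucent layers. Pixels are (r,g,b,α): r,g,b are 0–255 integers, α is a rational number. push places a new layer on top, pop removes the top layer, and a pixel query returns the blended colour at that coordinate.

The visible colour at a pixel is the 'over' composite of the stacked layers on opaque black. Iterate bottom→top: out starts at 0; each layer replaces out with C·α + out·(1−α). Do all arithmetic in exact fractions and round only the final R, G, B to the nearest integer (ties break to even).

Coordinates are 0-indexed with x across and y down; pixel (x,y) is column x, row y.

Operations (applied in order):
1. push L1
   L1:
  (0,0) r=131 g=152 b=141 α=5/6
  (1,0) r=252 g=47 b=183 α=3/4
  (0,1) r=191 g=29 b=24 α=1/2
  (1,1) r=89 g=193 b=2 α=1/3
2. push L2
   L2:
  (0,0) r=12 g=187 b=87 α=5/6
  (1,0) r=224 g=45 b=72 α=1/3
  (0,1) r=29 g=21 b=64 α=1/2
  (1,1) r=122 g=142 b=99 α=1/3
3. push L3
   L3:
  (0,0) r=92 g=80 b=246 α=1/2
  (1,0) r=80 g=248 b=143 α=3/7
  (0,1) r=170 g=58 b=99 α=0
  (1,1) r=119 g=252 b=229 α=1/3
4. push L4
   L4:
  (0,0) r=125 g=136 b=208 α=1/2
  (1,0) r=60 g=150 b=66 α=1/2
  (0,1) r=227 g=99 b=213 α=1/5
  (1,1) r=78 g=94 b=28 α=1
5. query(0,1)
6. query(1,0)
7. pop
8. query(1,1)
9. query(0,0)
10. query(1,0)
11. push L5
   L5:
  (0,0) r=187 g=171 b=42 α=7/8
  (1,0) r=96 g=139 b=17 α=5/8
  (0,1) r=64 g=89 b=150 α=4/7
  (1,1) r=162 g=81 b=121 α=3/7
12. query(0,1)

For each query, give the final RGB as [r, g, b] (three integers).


query (0,1) [L1,L2,L3,L4] — begin 0,0,0
L1 α=1/2: [191/2, 29/2, 12]
L2 α=1/2: [249/4, 71/4, 38]
L3 α=0: [249/4, 71/4, 38]
L4 α=1/5: [476/5, 34, 73]
rounded: [95, 34, 73]

query (1,0) [L1,L2,L3,L4] — begin 0,0,0
after L1 α=3/4: [189, 141/4, 549/4]
after L2 α=1/3: [602/3, 77/2, 231/2]
after L3 α=3/7: [3128/21, 898/7, 891/7]
after L4 α=1/2: [2194/21, 974/7, 1353/14]
→ [104, 139, 97]

query (1,1) [L1,L2,L3] — begin 0,0,0
+L1 (α=1/3) → [89/3, 193/3, 2/3]
+L2 (α=1/3) → [544/9, 812/9, 301/9]
+L3 (α=1/3) → [2159/27, 3892/27, 2663/27]
rounded: [80, 144, 99]

query (0,0) [L1,L2,L3] — begin 0,0,0
L1 α=5/6: [655/6, 380/3, 235/2]
L2 α=5/6: [1015/36, 3185/18, 1105/12]
L3 α=1/2: [4327/72, 4625/36, 4057/24]
→ [60, 128, 169]

(1,0) stack=L1,L2,L3; from [0,0,0]:
+L1 (α=3/4) → [189, 141/4, 549/4]
+L2 (α=1/3) → [602/3, 77/2, 231/2]
+L3 (α=3/7) → [3128/21, 898/7, 891/7]
→ [149, 128, 127]

query (0,1) [L1,L2,L3,L5] — begin 0,0,0
+L1 (α=1/2) → [191/2, 29/2, 12]
+L2 (α=1/2) → [249/4, 71/4, 38]
+L3 (α=0) → [249/4, 71/4, 38]
+L5 (α=4/7) → [253/4, 1637/28, 102]
→ [63, 58, 102]


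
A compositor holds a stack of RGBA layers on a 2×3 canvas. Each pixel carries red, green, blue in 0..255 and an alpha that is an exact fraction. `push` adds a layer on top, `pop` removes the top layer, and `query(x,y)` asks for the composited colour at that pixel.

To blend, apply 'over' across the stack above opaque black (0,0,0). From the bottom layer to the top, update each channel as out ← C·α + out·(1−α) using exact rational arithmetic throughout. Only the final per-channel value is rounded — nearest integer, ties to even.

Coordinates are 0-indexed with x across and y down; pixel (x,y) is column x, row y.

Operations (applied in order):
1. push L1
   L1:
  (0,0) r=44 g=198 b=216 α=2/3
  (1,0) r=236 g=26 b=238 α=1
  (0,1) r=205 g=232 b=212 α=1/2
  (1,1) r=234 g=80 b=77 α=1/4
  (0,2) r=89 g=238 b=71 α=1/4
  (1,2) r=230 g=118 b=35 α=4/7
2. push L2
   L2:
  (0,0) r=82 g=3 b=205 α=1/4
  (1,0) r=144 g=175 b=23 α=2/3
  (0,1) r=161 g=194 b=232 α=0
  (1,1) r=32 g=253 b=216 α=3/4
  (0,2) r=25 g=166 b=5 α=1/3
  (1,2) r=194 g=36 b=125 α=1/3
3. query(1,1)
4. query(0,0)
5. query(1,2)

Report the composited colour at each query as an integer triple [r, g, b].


(1,1) stack=L1,L2; from [0,0,0]:
after L1 α=1/4: [117/2, 20, 77/4]
after L2 α=3/4: [309/8, 779/4, 2669/16]
= [39, 195, 167]

(0,0) stack=L1,L2; from [0,0,0]:
+L1 (α=2/3) → [88/3, 132, 144]
+L2 (α=1/4) → [85/2, 399/4, 637/4]
→ [42, 100, 159]

(1,2) stack=L1,L2; from [0,0,0]:
+L1 (α=4/7) → [920/7, 472/7, 20]
+L2 (α=1/3) → [1066/7, 1196/21, 55]
→ [152, 57, 55]


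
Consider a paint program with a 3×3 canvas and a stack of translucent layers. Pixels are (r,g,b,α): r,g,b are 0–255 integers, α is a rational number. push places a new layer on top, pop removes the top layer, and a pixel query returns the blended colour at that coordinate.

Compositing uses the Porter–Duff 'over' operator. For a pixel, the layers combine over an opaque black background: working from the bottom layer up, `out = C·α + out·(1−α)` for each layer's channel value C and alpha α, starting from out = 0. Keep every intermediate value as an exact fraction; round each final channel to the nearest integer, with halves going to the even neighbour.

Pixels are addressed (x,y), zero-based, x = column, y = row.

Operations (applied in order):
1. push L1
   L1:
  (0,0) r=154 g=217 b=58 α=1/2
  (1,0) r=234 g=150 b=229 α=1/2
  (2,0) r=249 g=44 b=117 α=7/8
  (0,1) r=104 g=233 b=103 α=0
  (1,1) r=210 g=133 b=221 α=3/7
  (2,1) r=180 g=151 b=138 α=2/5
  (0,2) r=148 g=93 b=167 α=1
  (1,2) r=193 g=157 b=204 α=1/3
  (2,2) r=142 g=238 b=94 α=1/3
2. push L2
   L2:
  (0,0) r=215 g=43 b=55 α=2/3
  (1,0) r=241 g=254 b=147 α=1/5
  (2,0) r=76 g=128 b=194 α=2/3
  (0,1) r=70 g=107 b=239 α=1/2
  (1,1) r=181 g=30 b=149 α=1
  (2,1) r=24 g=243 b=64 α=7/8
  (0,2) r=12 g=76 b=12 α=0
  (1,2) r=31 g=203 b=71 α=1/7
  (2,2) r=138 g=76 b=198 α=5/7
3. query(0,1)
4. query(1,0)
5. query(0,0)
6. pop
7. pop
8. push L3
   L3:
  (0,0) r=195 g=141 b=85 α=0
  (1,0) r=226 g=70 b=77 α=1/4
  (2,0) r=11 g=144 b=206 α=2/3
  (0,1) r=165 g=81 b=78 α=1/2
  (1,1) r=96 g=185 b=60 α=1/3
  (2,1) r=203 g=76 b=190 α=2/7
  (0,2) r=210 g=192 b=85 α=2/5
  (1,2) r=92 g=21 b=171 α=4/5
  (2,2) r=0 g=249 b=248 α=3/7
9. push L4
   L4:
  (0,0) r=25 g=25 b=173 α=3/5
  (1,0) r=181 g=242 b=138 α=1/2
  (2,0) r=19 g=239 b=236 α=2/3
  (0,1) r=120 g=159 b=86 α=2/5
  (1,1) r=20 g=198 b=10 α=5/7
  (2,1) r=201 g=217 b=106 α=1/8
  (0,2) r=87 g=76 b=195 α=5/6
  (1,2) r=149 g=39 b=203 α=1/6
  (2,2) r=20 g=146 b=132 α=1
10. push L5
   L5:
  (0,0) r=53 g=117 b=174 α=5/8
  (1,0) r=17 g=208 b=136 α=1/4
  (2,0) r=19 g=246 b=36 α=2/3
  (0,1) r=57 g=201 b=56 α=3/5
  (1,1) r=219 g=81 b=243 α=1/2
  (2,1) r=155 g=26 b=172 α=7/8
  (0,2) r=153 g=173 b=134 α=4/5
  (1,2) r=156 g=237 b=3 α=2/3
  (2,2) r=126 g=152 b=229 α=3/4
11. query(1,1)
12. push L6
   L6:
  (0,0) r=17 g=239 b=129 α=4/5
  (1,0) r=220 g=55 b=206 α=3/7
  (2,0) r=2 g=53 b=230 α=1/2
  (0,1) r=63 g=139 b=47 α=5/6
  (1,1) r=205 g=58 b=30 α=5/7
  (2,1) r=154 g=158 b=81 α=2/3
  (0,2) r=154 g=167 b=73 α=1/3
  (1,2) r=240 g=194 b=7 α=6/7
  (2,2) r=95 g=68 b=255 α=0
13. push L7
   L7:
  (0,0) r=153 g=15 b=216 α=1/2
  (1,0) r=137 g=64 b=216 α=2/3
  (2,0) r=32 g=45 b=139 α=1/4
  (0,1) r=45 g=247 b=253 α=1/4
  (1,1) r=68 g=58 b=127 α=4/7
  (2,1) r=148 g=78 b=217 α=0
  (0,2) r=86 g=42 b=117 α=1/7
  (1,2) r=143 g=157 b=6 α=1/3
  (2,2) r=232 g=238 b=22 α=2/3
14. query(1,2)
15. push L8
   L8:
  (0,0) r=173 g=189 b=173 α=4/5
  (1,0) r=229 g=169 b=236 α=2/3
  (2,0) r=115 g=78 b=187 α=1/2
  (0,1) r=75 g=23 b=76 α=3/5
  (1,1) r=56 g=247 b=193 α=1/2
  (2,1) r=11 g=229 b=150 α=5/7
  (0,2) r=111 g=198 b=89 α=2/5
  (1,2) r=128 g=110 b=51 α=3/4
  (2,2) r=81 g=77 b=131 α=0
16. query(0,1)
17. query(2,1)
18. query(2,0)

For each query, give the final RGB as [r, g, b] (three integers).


query (0,1) [L1,L2] — begin 0,0,0
+L1 (α=0) → [0, 0, 0]
+L2 (α=1/2) → [35, 107/2, 239/2]
= [35, 54, 120]

at x=1,y=0 over L1,L2:
after L1 α=1/2: [117, 75, 229/2]
after L2 α=1/5: [709/5, 554/5, 121]
→ [142, 111, 121]

query (0,0) [L1,L2] — begin 0,0,0
after L1 α=1/2: [77, 217/2, 29]
after L2 α=2/3: [169, 389/6, 139/3]
= [169, 65, 46]

(1,1) stack=L3,L4,L5; from [0,0,0]:
after L3 α=1/3: [32, 185/3, 20]
after L4 α=5/7: [164/7, 3340/21, 90/7]
after L5 α=1/2: [1697/14, 5041/42, 1791/14]
rounded: [121, 120, 128]

query (1,2) [L3,L4,L5,L6,L7] — begin 0,0,0
after L3 α=4/5: [368/5, 84/5, 684/5]
after L4 α=1/6: [517/6, 41/2, 887/6]
after L5 α=2/3: [2389/18, 989/6, 923/18]
after L6 α=6/7: [28309/126, 1139/6, 1679/126]
after L7 α=1/3: [37318/189, 1610/9, 2057/189]
rounded: [197, 179, 11]

query (0,1) [L3,L4,L5,L6,L7,L8] — begin 0,0,0
after L3 α=1/2: [165/2, 81/2, 39]
after L4 α=2/5: [195/2, 879/10, 289/5]
after L5 α=3/5: [366/5, 3894/25, 1418/25]
after L6 α=5/6: [647/10, 21269/150, 2431/50]
after L7 α=1/4: [2391/40, 33619/200, 19943/200]
after L8 α=3/5: [6891/100, 40519/500, 42743/500]
→ [69, 81, 85]

query (2,1) [L3,L4,L5,L6,L7,L8] — begin 0,0,0
after L3 α=2/7: [58, 152/7, 380/7]
after L4 α=1/8: [607/8, 369/8, 243/4]
after L5 α=7/8: [9287/64, 1825/64, 5059/32]
after L6 α=2/3: [28999/192, 22049/192, 10243/96]
after L7 α=0: [28999/192, 22049/192, 10243/96]
after L8 α=5/7: [4897/96, 131969/672, 46243/336]
= [51, 196, 138]

(2,0) stack=L3,L4,L5,L6,L7,L8; from [0,0,0]:
L3 α=2/3: [22/3, 96, 412/3]
L4 α=2/3: [136/9, 574/3, 1828/9]
L5 α=2/3: [478/27, 2050/9, 2476/27]
L6 α=1/2: [266/27, 2527/18, 4343/27]
L7 α=1/4: [277/18, 2797/24, 2797/18]
L8 α=1/2: [2347/36, 4669/48, 6163/36]
= [65, 97, 171]


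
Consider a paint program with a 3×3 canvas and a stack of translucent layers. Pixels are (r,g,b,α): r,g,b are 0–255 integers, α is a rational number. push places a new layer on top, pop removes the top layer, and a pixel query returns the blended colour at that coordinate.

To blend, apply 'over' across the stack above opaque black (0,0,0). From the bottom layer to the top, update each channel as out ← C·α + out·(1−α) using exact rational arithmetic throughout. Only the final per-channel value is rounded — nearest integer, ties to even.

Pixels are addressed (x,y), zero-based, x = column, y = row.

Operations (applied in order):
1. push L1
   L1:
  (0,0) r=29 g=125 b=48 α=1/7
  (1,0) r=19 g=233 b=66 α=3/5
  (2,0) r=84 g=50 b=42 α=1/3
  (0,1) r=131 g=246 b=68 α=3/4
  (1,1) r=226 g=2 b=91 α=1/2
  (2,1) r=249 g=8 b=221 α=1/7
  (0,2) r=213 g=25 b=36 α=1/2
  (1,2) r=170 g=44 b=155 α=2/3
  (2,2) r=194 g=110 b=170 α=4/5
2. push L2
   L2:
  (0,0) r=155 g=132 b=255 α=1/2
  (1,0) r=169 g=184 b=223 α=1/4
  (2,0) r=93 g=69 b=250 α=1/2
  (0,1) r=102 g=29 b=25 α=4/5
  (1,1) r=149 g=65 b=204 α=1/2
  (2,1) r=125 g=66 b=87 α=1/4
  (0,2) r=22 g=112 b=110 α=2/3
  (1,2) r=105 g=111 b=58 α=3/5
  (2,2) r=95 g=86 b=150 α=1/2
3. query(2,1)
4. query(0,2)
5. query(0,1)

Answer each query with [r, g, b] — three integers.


at x=2,y=1 over L1,L2:
+L1 (α=1/7) → [249/7, 8/7, 221/7]
+L2 (α=1/4) → [811/14, 243/14, 318/7]
rounded: [58, 17, 45]

(0,2) stack=L1,L2; from [0,0,0]:
after L1 α=1/2: [213/2, 25/2, 18]
after L2 α=2/3: [301/6, 473/6, 238/3]
rounded: [50, 79, 79]

query (0,1) [L1,L2] — begin 0,0,0
+L1 (α=3/4) → [393/4, 369/2, 51]
+L2 (α=4/5) → [405/4, 601/10, 151/5]
→ [101, 60, 30]


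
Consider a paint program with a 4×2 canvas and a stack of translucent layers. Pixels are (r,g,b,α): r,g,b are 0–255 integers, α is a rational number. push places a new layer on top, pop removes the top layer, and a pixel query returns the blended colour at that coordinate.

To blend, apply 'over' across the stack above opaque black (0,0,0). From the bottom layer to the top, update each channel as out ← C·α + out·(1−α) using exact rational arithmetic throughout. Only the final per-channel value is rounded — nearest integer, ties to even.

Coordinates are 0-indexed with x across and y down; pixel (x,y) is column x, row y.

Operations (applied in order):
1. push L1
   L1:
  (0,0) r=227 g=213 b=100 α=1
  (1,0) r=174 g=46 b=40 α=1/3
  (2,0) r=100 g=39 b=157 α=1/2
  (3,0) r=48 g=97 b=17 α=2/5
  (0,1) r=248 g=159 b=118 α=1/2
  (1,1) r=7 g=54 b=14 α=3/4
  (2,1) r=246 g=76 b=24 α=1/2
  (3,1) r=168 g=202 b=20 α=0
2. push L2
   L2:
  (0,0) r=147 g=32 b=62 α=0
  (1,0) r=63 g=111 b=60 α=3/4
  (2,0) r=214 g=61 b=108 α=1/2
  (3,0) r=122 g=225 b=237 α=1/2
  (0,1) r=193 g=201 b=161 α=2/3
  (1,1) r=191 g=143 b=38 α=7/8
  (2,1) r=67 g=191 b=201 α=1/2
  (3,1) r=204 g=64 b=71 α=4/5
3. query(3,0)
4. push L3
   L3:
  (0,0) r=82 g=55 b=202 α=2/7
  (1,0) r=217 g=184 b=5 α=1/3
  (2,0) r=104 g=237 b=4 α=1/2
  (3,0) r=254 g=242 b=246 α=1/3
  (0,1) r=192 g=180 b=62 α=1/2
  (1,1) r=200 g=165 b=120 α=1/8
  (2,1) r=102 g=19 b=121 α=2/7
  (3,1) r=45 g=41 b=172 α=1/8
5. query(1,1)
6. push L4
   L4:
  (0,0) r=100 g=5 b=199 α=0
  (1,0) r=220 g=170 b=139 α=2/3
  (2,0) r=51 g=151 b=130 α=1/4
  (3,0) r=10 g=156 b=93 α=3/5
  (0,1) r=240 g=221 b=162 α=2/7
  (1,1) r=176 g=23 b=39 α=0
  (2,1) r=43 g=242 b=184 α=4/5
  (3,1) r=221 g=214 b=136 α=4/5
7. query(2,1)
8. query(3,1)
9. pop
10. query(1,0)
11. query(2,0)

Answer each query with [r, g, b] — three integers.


(3,0) stack=L1,L2; from [0,0,0]:
after L1 α=2/5: [96/5, 194/5, 34/5]
after L2 α=1/2: [353/5, 1319/10, 1219/10]
rounded: [71, 132, 122]

(1,1) stack=L1,L2,L3; from [0,0,0]:
after L1 α=3/4: [21/4, 81/2, 21/2]
after L2 α=7/8: [5369/32, 2083/16, 553/16]
after L3 α=1/8: [43983/256, 17221/128, 5791/128]
= [172, 135, 45]

(2,1) stack=L1,L2,L3,L4; from [0,0,0]:
L1 α=1/2: [123, 38, 12]
L2 α=1/2: [95, 229/2, 213/2]
L3 α=2/7: [97, 1221/14, 1549/14]
L4 α=4/5: [269/5, 14773/70, 11853/70]
= [54, 211, 169]

query (3,1) [L1,L2,L3,L4] — begin 0,0,0
+L1 (α=0) → [0, 0, 0]
+L2 (α=4/5) → [816/5, 256/5, 284/5]
+L3 (α=1/8) → [5937/40, 1997/40, 356/5]
+L4 (α=4/5) → [41297/200, 36237/200, 3076/25]
rounded: [206, 181, 123]

query (1,0) [L1,L2,L3] — begin 0,0,0
L1 α=1/3: [58, 46/3, 40/3]
L2 α=3/4: [247/4, 1045/12, 145/3]
L3 α=1/3: [227/2, 2149/18, 305/9]
rounded: [114, 119, 34]

(2,0) stack=L1,L2,L3; from [0,0,0]:
after L1 α=1/2: [50, 39/2, 157/2]
after L2 α=1/2: [132, 161/4, 373/4]
after L3 α=1/2: [118, 1109/8, 389/8]
= [118, 139, 49]


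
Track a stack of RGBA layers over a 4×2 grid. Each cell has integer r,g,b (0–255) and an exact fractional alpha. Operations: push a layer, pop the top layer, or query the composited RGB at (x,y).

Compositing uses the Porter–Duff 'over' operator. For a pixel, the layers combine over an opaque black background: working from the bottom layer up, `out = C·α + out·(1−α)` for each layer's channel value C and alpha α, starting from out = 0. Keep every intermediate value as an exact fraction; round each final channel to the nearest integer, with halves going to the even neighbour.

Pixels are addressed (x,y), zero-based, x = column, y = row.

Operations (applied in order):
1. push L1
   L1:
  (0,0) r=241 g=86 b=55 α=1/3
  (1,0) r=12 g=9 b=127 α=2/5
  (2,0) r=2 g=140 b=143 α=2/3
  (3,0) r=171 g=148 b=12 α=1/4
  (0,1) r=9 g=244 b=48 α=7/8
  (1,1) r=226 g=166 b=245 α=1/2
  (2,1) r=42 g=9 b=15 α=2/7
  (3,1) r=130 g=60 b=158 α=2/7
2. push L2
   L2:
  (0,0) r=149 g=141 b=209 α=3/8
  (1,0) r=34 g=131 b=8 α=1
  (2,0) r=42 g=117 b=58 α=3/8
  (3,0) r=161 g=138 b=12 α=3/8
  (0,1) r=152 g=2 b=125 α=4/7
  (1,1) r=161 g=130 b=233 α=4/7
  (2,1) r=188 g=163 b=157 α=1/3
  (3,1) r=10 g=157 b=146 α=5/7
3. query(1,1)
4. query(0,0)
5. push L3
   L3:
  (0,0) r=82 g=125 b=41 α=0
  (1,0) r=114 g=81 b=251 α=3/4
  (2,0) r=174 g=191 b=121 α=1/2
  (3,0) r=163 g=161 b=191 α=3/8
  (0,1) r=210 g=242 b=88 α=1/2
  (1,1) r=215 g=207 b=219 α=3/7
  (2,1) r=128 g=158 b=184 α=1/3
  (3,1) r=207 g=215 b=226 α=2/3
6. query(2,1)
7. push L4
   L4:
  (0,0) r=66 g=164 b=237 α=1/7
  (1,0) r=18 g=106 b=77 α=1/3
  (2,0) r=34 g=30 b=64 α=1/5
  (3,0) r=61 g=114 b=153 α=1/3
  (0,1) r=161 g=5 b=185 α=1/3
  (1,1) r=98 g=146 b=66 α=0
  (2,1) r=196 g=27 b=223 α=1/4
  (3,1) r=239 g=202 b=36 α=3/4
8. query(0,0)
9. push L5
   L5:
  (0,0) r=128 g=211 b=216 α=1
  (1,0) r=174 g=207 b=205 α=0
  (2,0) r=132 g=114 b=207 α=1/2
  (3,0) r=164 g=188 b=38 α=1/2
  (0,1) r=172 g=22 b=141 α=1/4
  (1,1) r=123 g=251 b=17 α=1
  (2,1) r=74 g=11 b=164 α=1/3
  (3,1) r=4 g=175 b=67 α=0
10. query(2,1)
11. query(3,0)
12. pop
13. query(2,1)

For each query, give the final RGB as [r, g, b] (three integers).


query (1,1) [L1,L2] — begin 0,0,0
L1 α=1/2: [113, 83, 245/2]
L2 α=4/7: [983/7, 769/7, 2599/14]
→ [140, 110, 186]

at x=0,y=0 over L1,L2:
L1 α=1/3: [241/3, 86/3, 55/3]
L2 α=3/8: [1273/12, 1699/24, 539/6]
→ [106, 71, 90]

(2,1) stack=L1,L2,L3; from [0,0,0]:
after L1 α=2/7: [12, 18/7, 30/7]
after L2 α=1/3: [212/3, 1177/21, 1159/21]
after L3 α=1/3: [808/9, 5672/63, 6182/63]
→ [90, 90, 98]

at x=0,y=0 over L1,L2,L3,L4:
after L1 α=1/3: [241/3, 86/3, 55/3]
after L2 α=3/8: [1273/12, 1699/24, 539/6]
after L3 α=0: [1273/12, 1699/24, 539/6]
after L4 α=1/7: [1405/14, 2355/28, 776/7]
→ [100, 84, 111]

query (2,1) [L1,L2,L3,L4,L5] — begin 0,0,0
after L1 α=2/7: [12, 18/7, 30/7]
after L2 α=1/3: [212/3, 1177/21, 1159/21]
after L3 α=1/3: [808/9, 5672/63, 6182/63]
after L4 α=1/4: [349/3, 6239/84, 10865/84]
after L5 α=1/3: [920/9, 6701/126, 17753/126]
= [102, 53, 141]

(3,0) stack=L1,L2,L3,L4,L5; from [0,0,0]:
+L1 (α=1/4) → [171/4, 37, 3]
+L2 (α=3/8) → [2787/32, 599/8, 51/8]
+L3 (α=3/8) → [29583/256, 6859/64, 4839/64]
+L4 (α=1/3) → [37391/384, 10507/96, 3245/32]
+L5 (α=1/2) → [100367/768, 28555/192, 4461/64]
rounded: [131, 149, 70]

query (2,1) [L1,L2,L3,L4] — begin 0,0,0
L1 α=2/7: [12, 18/7, 30/7]
L2 α=1/3: [212/3, 1177/21, 1159/21]
L3 α=1/3: [808/9, 5672/63, 6182/63]
L4 α=1/4: [349/3, 6239/84, 10865/84]
→ [116, 74, 129]


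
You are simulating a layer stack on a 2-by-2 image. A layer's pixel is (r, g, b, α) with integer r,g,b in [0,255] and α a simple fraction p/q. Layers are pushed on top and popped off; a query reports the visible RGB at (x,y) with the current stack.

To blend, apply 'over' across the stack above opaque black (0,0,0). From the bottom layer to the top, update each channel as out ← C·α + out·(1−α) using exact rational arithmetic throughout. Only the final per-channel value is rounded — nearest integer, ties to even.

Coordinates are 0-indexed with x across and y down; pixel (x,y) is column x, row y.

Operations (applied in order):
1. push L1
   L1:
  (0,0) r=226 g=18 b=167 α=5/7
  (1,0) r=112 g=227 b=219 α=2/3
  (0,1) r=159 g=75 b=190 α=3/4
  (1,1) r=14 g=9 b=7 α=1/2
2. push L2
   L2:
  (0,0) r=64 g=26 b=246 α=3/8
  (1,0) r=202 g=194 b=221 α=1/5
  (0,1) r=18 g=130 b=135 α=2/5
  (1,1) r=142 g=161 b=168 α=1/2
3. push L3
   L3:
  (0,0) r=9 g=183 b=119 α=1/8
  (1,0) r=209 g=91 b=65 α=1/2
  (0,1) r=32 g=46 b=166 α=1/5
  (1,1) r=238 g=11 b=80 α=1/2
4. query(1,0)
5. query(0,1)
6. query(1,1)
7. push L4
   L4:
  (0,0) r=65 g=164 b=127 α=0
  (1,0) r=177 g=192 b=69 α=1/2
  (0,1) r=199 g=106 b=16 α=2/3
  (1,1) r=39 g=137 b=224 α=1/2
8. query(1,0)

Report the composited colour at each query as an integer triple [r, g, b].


at x=1,y=0 over L1,L2,L3:
after L1 α=2/3: [224/3, 454/3, 146]
after L2 α=1/5: [1502/15, 2398/15, 161]
after L3 α=1/2: [4637/30, 3763/30, 113]
rounded: [155, 125, 113]

query (0,1) [L1,L2,L3] — begin 0,0,0
+L1 (α=3/4) → [477/4, 225/4, 285/2]
+L2 (α=2/5) → [315/4, 343/4, 279/2]
+L3 (α=1/5) → [347/5, 389/5, 724/5]
→ [69, 78, 145]

at x=1,y=1 over L1,L2,L3:
L1 α=1/2: [7, 9/2, 7/2]
L2 α=1/2: [149/2, 331/4, 343/4]
L3 α=1/2: [625/4, 375/8, 663/8]
rounded: [156, 47, 83]

(1,0) stack=L1,L2,L3,L4; from [0,0,0]:
L1 α=2/3: [224/3, 454/3, 146]
L2 α=1/5: [1502/15, 2398/15, 161]
L3 α=1/2: [4637/30, 3763/30, 113]
L4 α=1/2: [9947/60, 9523/60, 91]
→ [166, 159, 91]


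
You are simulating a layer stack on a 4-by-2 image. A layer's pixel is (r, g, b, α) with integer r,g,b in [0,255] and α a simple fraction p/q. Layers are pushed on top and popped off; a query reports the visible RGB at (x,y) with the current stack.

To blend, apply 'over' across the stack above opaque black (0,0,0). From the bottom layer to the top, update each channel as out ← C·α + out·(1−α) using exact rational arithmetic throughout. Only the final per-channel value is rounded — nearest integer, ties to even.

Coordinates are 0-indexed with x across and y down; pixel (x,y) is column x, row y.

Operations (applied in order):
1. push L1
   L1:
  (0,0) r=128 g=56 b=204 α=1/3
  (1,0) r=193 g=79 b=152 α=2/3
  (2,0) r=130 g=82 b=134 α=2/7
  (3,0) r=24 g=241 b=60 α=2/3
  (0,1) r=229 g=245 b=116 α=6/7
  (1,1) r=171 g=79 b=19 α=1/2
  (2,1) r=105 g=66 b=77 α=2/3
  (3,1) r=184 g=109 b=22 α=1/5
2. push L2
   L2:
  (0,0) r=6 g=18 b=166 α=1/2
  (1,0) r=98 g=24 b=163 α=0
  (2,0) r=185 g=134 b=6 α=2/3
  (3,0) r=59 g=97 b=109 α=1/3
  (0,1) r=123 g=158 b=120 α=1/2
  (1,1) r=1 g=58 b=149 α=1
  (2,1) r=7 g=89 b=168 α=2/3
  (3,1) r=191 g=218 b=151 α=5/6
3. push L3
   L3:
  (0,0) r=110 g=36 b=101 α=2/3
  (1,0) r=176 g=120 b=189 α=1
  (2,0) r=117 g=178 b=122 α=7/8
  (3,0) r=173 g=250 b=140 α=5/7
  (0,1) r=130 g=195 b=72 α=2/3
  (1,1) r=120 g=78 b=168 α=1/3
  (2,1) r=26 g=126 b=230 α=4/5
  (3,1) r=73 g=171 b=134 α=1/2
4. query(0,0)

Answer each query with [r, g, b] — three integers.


(0,0) stack=L1,L2,L3; from [0,0,0]:
L1 α=1/3: [128/3, 56/3, 68]
L2 α=1/2: [73/3, 55/3, 117]
L3 α=2/3: [733/9, 271/9, 319/3]
→ [81, 30, 106]


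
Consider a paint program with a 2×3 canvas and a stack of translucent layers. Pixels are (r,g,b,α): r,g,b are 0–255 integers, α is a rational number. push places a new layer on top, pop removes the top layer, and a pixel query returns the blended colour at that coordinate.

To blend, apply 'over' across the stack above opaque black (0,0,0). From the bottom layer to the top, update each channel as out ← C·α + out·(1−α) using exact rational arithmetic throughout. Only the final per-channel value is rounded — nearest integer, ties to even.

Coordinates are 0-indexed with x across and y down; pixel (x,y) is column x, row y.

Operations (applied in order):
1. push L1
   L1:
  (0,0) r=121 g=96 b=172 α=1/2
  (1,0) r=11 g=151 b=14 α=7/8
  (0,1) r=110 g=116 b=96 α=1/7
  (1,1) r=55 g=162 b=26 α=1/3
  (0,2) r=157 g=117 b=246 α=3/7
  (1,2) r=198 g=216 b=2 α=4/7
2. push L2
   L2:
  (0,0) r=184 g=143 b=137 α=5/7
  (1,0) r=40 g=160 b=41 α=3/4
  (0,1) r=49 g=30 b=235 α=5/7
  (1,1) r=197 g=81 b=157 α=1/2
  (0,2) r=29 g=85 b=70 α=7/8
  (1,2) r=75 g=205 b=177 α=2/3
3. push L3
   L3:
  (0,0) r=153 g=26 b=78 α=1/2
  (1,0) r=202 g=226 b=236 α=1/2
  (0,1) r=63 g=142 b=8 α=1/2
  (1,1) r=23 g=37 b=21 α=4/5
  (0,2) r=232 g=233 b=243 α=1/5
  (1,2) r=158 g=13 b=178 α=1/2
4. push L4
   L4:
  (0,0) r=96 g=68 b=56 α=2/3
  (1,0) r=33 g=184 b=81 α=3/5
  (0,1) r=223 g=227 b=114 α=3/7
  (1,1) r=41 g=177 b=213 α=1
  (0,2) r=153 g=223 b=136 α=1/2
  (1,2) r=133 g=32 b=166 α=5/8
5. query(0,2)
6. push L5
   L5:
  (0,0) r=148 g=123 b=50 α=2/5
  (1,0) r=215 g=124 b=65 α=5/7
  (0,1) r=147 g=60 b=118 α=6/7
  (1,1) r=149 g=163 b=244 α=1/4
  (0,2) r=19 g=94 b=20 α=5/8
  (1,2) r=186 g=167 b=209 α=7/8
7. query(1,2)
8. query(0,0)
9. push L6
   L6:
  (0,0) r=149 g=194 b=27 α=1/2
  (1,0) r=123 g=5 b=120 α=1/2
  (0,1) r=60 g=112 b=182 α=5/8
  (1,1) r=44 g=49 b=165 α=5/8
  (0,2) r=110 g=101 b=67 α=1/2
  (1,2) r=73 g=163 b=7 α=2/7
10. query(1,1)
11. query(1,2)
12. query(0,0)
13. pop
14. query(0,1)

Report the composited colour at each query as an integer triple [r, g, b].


query (0,2) [L1,L2,L3,L4] — begin 0,0,0
L1 α=3/7: [471/7, 351/7, 738/7]
L2 α=7/8: [473/14, 1129/14, 521/7]
L3 α=1/5: [514/7, 3889/35, 757/7]
L4 α=1/2: [1585/14, 5847/35, 1709/14]
→ [113, 167, 122]

(1,2) stack=L1,L2,L3,L4,L5; from [0,0,0]:
L1 α=4/7: [792/7, 864/7, 8/7]
L2 α=2/3: [614/7, 3734/21, 2486/21]
L3 α=1/2: [860/7, 4007/42, 3112/21]
L4 α=5/8: [7235/56, 6247/112, 4461/28]
L5 α=7/8: [80147/448, 137175/896, 45425/224]
= [179, 153, 203]

at x=0,y=0 over L1,L2,L3,L4,L5:
+L1 (α=1/2) → [121/2, 48, 86]
+L2 (α=5/7) → [1041/7, 811/7, 857/7]
+L3 (α=1/2) → [1056/7, 993/14, 1403/14]
+L4 (α=2/3) → [800/7, 2897/42, 2971/42]
+L5 (α=2/5) → [4472/35, 6341/70, 4371/70]
→ [128, 91, 62]

at x=1,y=1 over L1,L2,L3,L4,L5,L6:
+L1 (α=1/3) → [55/3, 54, 26/3]
+L2 (α=1/2) → [323/3, 135/2, 497/6]
+L3 (α=4/5) → [599/15, 431/10, 1001/30]
+L4 (α=1) → [41, 177, 213]
+L5 (α=1/4) → [68, 347/2, 883/4]
+L6 (α=5/8) → [53, 1531/16, 5949/32]
rounded: [53, 96, 186]

at x=1,y=2 over L1,L2,L3,L4,L5,L6:
+L1 (α=4/7) → [792/7, 864/7, 8/7]
+L2 (α=2/3) → [614/7, 3734/21, 2486/21]
+L3 (α=1/2) → [860/7, 4007/42, 3112/21]
+L4 (α=5/8) → [7235/56, 6247/112, 4461/28]
+L5 (α=7/8) → [80147/448, 137175/896, 45425/224]
+L6 (α=2/7) → [466143/3136, 977971/6272, 230261/1568]
= [149, 156, 147]

query (0,0) [L1,L2,L3,L4,L5,L6] — begin 0,0,0
L1 α=1/2: [121/2, 48, 86]
L2 α=5/7: [1041/7, 811/7, 857/7]
L3 α=1/2: [1056/7, 993/14, 1403/14]
L4 α=2/3: [800/7, 2897/42, 2971/42]
L5 α=2/5: [4472/35, 6341/70, 4371/70]
L6 α=1/2: [9687/70, 19921/140, 6261/140]
rounded: [138, 142, 45]

(0,1) stack=L1,L2,L3,L4,L5; from [0,0,0]:
after L1 α=1/7: [110/7, 116/7, 96/7]
after L2 α=5/7: [1935/49, 1282/49, 8417/49]
after L3 α=1/2: [2511/49, 4120/49, 8809/98]
after L4 α=3/7: [42825/343, 49849/343, 34376/343]
after L5 α=6/7: [345351/2401, 173329/2401, 277220/2401]
→ [144, 72, 115]
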